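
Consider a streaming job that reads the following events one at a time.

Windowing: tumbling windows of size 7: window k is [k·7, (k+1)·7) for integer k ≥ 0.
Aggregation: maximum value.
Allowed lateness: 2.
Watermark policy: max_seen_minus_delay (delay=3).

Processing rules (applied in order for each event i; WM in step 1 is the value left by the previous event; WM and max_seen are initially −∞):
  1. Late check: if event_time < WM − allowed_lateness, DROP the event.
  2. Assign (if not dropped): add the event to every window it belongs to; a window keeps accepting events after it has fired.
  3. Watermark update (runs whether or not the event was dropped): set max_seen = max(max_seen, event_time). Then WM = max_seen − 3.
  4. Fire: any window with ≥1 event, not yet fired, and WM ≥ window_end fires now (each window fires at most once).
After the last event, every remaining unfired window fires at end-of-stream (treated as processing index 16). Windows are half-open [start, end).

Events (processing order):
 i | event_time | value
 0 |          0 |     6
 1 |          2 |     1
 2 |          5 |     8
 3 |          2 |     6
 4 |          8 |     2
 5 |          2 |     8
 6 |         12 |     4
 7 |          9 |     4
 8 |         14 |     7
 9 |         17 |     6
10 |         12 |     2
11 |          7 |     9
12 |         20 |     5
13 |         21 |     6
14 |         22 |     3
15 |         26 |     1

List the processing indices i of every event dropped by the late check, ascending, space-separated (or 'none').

i=0 t=0 v=6: → [0,7); WM=-3
i=1 t=2 v=1: → [0,7); WM=-1
i=2 t=5 v=8: → [0,7); WM=2
i=3 t=2 v=6: → [0,7); WM=2
i=4 t=8 v=2: → [7,14); WM=5
i=5 t=2 v=8: DROP (t<5-2); WM=5
i=6 t=12 v=4: → [7,14); WM=9; [0,7) fires=8
i=7 t=9 v=4: → [7,14); WM=9
i=8 t=14 v=7: → [14,21); WM=11
i=9 t=17 v=6: → [14,21); WM=14; [7,14) fires=4
i=10 t=12 v=2: → [7,14); WM=14
i=11 t=7 v=9: DROP (t<14-2); WM=14
i=12 t=20 v=5: → [14,21); WM=17
i=13 t=21 v=6: → [21,28); WM=18
i=14 t=22 v=3: → [21,28); WM=19
i=15 t=26 v=1: → [21,28); WM=23; [14,21) fires=7

5 11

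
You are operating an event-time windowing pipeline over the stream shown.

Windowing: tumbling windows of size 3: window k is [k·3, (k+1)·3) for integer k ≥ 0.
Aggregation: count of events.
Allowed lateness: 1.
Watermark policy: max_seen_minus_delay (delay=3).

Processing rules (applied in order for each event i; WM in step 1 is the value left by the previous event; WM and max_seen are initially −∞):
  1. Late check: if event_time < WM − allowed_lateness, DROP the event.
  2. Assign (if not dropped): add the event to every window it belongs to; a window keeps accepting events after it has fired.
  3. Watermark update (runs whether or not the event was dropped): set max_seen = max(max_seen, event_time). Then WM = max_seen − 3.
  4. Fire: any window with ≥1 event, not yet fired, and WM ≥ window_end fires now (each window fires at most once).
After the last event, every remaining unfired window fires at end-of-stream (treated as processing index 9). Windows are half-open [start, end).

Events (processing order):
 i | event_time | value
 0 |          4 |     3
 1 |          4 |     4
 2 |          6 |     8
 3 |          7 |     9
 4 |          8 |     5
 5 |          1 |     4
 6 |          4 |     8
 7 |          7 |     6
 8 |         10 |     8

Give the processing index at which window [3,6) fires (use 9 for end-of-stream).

8

i=0 t=4 v=3: → [3,6); WM=1
i=1 t=4 v=4: → [3,6); WM=1
i=2 t=6 v=8: → [6,9); WM=3
i=3 t=7 v=9: → [6,9); WM=4
i=4 t=8 v=5: → [6,9); WM=5
i=5 t=1 v=4: DROP (t<5-1); WM=5
i=6 t=4 v=8: → [3,6); WM=5
i=7 t=7 v=6: → [6,9); WM=5
i=8 t=10 v=8: → [9,12); WM=7; [3,6) fires=3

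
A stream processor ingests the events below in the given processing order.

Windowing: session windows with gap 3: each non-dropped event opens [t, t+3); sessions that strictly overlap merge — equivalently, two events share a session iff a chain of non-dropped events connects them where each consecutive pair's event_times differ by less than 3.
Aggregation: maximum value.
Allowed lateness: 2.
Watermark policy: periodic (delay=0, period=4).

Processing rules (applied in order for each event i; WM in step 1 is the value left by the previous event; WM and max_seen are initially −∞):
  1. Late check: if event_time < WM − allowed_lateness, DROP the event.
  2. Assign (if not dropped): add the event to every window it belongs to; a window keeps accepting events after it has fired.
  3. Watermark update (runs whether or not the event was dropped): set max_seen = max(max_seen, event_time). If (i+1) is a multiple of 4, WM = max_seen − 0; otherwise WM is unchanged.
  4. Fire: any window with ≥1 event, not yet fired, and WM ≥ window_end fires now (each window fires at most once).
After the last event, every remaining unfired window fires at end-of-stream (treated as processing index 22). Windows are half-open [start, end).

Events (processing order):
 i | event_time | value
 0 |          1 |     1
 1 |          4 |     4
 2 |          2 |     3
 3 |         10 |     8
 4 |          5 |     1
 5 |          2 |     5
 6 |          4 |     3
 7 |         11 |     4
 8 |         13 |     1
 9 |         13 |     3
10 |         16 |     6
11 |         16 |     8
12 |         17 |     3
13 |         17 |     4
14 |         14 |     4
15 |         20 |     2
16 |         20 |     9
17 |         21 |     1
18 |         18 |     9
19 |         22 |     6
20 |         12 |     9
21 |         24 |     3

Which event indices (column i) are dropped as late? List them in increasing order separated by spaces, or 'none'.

i=0 t=1 v=1: → [1,4); WM=−∞
i=1 t=4 v=4: → [4,7); WM=−∞
i=2 t=2 v=3: → [1,7); WM=−∞
i=3 t=10 v=8: → [10,13); WM=10
i=4 t=5 v=1: DROP (t<10-2); WM=10
i=5 t=2 v=5: DROP (t<10-2); WM=10
i=6 t=4 v=3: DROP (t<10-2); WM=10
i=7 t=11 v=4: → [10,14); WM=11
i=8 t=13 v=1: → [10,16); WM=11
i=9 t=13 v=3: → [10,16); WM=11
i=10 t=16 v=6: → [16,19); WM=11
i=11 t=16 v=8: → [16,19); WM=16
i=12 t=17 v=3: → [16,20); WM=16
i=13 t=17 v=4: → [16,20); WM=16
i=14 t=14 v=4: → [10,20); WM=16
i=15 t=20 v=2: → [20,23); WM=20
i=16 t=20 v=9: → [20,23); WM=20
i=17 t=21 v=1: → [20,24); WM=20
i=18 t=18 v=9: → [10,24); WM=20
i=19 t=22 v=6: → [10,25); WM=22
i=20 t=12 v=9: DROP (t<22-2); WM=22
i=21 t=24 v=3: → [10,27); WM=22

4 5 6 20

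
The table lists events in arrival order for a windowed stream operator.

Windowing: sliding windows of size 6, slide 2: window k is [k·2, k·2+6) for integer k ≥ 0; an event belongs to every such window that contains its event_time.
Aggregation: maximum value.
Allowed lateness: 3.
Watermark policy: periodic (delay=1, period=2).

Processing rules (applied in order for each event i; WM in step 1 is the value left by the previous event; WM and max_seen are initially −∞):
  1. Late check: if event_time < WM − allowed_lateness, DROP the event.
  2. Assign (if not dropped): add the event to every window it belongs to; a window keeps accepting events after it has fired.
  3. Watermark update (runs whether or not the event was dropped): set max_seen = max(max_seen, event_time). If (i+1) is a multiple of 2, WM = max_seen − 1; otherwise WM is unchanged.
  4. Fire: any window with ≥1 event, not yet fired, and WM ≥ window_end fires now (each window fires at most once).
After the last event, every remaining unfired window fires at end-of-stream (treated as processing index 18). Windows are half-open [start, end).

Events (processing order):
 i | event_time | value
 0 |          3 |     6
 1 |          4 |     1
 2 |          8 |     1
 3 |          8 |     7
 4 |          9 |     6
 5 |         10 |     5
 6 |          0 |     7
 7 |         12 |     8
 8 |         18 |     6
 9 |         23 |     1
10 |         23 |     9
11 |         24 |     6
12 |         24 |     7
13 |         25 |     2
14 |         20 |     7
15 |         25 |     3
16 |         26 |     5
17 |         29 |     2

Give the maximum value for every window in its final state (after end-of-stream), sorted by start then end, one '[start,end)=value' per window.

[0,6)=6 [2,8)=6 [4,10)=7 [6,12)=7 [8,14)=8 [10,16)=8 [12,18)=8 [14,20)=6 [16,22)=6 [18,24)=9 [20,26)=9 [22,28)=9 [24,30)=7 [26,32)=5 [28,34)=2

i=0 t=3 v=6: → [2,8),[0,6); WM=−∞
i=1 t=4 v=1: → [4,10),[2,8),[0,6); WM=3
i=2 t=8 v=1: → [8,14),[6,12),[4,10); WM=3
i=3 t=8 v=7: → [8,14),[6,12),[4,10); WM=7; [0,6) fires=6
i=4 t=9 v=6: → [8,14),[6,12),[4,10); WM=7
i=5 t=10 v=5: → [10,16),[8,14),[6,12); WM=9; [2,8) fires=6
i=6 t=0 v=7: DROP (t<9-3); WM=9
i=7 t=12 v=8: → [12,18),[10,16),[8,14); WM=11; [4,10) fires=7
i=8 t=18 v=6: → [18,24),[16,22),[14,20); WM=11
i=9 t=23 v=1: → [22,28),[20,26),[18,24); WM=22; [6,12) fires=7 [8,14) fires=8 [10,16) fires=8 [12,18) fires=8 [14,20) fires=6 [16,22) fires=6
i=10 t=23 v=9: → [22,28),[20,26),[18,24); WM=22
i=11 t=24 v=6: → [24,30),[22,28),[20,26); WM=23
i=12 t=24 v=7: → [24,30),[22,28),[20,26); WM=23
i=13 t=25 v=2: → [24,30),[22,28),[20,26); WM=24; [18,24) fires=9
i=14 t=20 v=7: DROP (t<24-3); WM=24
i=15 t=25 v=3: → [24,30),[22,28),[20,26); WM=24
i=16 t=26 v=5: → [26,32),[24,30),[22,28); WM=24
i=17 t=29 v=2: → [28,34),[26,32),[24,30); WM=28; [20,26) fires=9 [22,28) fires=9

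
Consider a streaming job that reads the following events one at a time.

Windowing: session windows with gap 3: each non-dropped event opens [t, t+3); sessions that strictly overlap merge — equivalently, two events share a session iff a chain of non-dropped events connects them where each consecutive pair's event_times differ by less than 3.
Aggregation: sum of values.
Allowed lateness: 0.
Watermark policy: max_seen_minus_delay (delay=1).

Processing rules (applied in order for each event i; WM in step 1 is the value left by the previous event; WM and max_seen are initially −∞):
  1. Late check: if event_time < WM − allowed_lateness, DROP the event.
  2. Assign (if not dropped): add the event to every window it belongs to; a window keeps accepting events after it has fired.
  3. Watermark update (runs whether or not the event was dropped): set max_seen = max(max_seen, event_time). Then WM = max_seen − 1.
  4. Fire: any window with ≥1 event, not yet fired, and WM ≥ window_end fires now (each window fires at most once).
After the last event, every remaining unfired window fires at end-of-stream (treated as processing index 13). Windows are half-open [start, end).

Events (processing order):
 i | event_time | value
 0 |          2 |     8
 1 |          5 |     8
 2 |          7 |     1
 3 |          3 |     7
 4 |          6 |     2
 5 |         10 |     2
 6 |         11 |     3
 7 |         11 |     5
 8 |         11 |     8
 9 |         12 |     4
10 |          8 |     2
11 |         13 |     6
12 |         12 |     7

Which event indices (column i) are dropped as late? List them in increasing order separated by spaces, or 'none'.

3 10

i=0 t=2 v=8: → [2,5); WM=1
i=1 t=5 v=8: → [5,8); WM=4
i=2 t=7 v=1: → [5,10); WM=6
i=3 t=3 v=7: DROP (t<6-0); WM=6
i=4 t=6 v=2: → [5,10); WM=6
i=5 t=10 v=2: → [10,13); WM=9
i=6 t=11 v=3: → [10,14); WM=10
i=7 t=11 v=5: → [10,14); WM=10
i=8 t=11 v=8: → [10,14); WM=10
i=9 t=12 v=4: → [10,15); WM=11
i=10 t=8 v=2: DROP (t<11-0); WM=11
i=11 t=13 v=6: → [10,16); WM=12
i=12 t=12 v=7: → [10,16); WM=12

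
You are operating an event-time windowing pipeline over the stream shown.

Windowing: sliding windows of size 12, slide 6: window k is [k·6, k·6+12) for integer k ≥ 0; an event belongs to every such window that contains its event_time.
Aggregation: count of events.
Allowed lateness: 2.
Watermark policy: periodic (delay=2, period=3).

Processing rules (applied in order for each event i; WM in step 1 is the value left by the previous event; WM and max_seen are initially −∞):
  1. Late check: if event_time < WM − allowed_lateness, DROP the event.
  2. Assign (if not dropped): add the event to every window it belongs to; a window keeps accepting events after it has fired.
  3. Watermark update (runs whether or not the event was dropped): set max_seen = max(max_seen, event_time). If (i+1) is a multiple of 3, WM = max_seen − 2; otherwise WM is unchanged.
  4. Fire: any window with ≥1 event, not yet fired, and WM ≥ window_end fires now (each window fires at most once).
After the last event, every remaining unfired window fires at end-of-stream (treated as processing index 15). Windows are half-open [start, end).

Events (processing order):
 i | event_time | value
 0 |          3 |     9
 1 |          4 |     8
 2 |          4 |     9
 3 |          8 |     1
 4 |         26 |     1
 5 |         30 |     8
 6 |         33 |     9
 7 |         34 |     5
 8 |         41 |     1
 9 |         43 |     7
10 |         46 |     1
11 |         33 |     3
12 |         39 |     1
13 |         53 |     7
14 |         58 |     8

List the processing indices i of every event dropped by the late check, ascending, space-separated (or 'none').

11 12

i=0 t=3 v=9: → [0,12); WM=−∞
i=1 t=4 v=8: → [0,12); WM=−∞
i=2 t=4 v=9: → [0,12); WM=2
i=3 t=8 v=1: → [6,18),[0,12); WM=2
i=4 t=26 v=1: → [24,36),[18,30); WM=2
i=5 t=30 v=8: → [30,42),[24,36); WM=28; [0,12) fires=4 [6,18) fires=1
i=6 t=33 v=9: → [30,42),[24,36); WM=28
i=7 t=34 v=5: → [30,42),[24,36); WM=28
i=8 t=41 v=1: → [36,48),[30,42); WM=39; [18,30) fires=1 [24,36) fires=4
i=9 t=43 v=7: → [42,54),[36,48); WM=39
i=10 t=46 v=1: → [42,54),[36,48); WM=39
i=11 t=33 v=3: DROP (t<39-2); WM=44; [30,42) fires=4
i=12 t=39 v=1: DROP (t<44-2); WM=44
i=13 t=53 v=7: → [48,60),[42,54); WM=44
i=14 t=58 v=8: → [54,66),[48,60); WM=56; [36,48) fires=3 [42,54) fires=3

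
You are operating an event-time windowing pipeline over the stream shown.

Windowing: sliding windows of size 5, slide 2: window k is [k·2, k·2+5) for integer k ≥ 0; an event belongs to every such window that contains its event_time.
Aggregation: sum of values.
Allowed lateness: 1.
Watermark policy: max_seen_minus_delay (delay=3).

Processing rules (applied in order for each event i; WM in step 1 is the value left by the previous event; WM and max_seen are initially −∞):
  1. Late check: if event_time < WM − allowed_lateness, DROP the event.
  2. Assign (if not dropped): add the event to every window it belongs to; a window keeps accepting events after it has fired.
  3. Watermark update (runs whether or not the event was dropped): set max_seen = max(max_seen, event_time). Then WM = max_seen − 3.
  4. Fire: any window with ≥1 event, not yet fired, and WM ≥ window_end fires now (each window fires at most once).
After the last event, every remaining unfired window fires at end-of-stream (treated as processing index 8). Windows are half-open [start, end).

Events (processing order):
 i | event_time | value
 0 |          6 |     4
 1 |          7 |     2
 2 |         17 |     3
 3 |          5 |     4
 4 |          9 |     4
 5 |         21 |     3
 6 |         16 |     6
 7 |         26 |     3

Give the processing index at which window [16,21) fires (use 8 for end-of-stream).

i=0 t=6 v=4: → [6,11),[4,9),[2,7); WM=3
i=1 t=7 v=2: → [6,11),[4,9); WM=4
i=2 t=17 v=3: → [16,21),[14,19); WM=14; [2,7) fires=4 [4,9) fires=6 [6,11) fires=6
i=3 t=5 v=4: DROP (t<14-1); WM=14
i=4 t=9 v=4: DROP (t<14-1); WM=14
i=5 t=21 v=3: → [20,25),[18,23); WM=18
i=6 t=16 v=6: DROP (t<18-1); WM=18
i=7 t=26 v=3: → [26,31),[24,29),[22,27); WM=23; [14,19) fires=3 [16,21) fires=3 [18,23) fires=3

7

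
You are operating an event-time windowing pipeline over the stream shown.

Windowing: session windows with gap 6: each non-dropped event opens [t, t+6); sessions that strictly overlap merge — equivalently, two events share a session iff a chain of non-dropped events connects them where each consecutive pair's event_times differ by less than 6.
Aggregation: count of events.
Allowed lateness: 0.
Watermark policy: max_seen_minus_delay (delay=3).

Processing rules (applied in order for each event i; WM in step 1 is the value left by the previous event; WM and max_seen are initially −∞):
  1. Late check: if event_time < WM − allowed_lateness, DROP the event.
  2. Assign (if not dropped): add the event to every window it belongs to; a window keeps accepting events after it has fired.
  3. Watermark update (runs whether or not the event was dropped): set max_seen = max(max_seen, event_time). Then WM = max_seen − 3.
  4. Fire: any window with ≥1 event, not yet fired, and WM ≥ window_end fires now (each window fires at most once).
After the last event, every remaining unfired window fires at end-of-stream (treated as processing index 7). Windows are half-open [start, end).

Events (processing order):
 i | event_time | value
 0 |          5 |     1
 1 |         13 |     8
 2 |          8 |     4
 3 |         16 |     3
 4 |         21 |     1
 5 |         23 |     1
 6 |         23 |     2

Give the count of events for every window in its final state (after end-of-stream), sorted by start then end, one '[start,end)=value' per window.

[5,11)=1 [13,29)=5

i=0 t=5 v=1: → [5,11); WM=2
i=1 t=13 v=8: → [13,19); WM=10
i=2 t=8 v=4: DROP (t<10-0); WM=10
i=3 t=16 v=3: → [13,22); WM=13
i=4 t=21 v=1: → [13,27); WM=18
i=5 t=23 v=1: → [13,29); WM=20
i=6 t=23 v=2: → [13,29); WM=20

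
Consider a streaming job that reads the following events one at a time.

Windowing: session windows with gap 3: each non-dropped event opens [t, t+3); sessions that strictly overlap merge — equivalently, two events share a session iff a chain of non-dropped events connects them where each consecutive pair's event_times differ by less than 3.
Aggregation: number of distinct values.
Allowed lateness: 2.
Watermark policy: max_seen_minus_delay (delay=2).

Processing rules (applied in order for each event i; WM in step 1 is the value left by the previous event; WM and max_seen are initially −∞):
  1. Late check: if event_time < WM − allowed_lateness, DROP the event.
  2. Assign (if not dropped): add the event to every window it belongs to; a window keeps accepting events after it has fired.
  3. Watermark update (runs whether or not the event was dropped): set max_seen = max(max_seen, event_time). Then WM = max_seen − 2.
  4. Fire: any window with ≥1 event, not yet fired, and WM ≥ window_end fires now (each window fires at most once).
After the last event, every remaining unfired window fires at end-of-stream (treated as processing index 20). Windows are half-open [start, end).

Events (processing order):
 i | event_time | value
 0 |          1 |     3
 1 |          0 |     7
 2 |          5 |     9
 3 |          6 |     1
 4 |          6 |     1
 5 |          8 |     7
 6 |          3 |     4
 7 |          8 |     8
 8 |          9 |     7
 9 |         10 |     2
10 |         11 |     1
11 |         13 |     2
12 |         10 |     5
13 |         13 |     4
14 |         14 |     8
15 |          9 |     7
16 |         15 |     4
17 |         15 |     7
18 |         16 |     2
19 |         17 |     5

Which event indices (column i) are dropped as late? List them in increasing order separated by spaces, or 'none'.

6 15

i=0 t=1 v=3: → [1,4); WM=-1
i=1 t=0 v=7: → [0,4); WM=-1
i=2 t=5 v=9: → [5,8); WM=3
i=3 t=6 v=1: → [5,9); WM=4
i=4 t=6 v=1: → [5,9); WM=4
i=5 t=8 v=7: → [5,11); WM=6
i=6 t=3 v=4: DROP (t<6-2); WM=6
i=7 t=8 v=8: → [5,11); WM=6
i=8 t=9 v=7: → [5,12); WM=7
i=9 t=10 v=2: → [5,13); WM=8
i=10 t=11 v=1: → [5,14); WM=9
i=11 t=13 v=2: → [5,16); WM=11
i=12 t=10 v=5: → [5,16); WM=11
i=13 t=13 v=4: → [5,16); WM=11
i=14 t=14 v=8: → [5,17); WM=12
i=15 t=9 v=7: DROP (t<12-2); WM=12
i=16 t=15 v=4: → [5,18); WM=13
i=17 t=15 v=7: → [5,18); WM=13
i=18 t=16 v=2: → [5,19); WM=14
i=19 t=17 v=5: → [5,20); WM=15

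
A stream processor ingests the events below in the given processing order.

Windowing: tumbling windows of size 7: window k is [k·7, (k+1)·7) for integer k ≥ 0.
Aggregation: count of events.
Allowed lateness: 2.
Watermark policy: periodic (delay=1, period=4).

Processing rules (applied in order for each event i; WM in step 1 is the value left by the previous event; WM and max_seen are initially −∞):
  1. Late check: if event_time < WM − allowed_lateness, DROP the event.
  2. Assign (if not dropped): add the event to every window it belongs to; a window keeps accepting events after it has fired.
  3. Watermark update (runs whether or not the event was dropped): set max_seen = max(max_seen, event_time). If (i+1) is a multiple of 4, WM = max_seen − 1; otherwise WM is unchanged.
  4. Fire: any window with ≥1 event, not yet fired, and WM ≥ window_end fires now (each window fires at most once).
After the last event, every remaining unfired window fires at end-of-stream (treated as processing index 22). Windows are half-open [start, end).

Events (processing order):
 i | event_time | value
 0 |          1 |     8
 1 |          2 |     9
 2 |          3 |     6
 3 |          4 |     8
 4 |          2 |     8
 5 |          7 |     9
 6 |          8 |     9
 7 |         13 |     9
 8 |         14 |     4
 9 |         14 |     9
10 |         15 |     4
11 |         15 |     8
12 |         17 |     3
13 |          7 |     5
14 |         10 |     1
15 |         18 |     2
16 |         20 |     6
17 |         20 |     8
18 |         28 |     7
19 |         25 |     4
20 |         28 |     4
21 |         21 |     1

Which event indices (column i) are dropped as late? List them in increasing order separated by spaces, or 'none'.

13 14 21

i=0 t=1 v=8: → [0,7); WM=−∞
i=1 t=2 v=9: → [0,7); WM=−∞
i=2 t=3 v=6: → [0,7); WM=−∞
i=3 t=4 v=8: → [0,7); WM=3
i=4 t=2 v=8: → [0,7); WM=3
i=5 t=7 v=9: → [7,14); WM=3
i=6 t=8 v=9: → [7,14); WM=3
i=7 t=13 v=9: → [7,14); WM=12; [0,7) fires=5
i=8 t=14 v=4: → [14,21); WM=12
i=9 t=14 v=9: → [14,21); WM=12
i=10 t=15 v=4: → [14,21); WM=12
i=11 t=15 v=8: → [14,21); WM=14; [7,14) fires=3
i=12 t=17 v=3: → [14,21); WM=14
i=13 t=7 v=5: DROP (t<14-2); WM=14
i=14 t=10 v=1: DROP (t<14-2); WM=14
i=15 t=18 v=2: → [14,21); WM=17
i=16 t=20 v=6: → [14,21); WM=17
i=17 t=20 v=8: → [14,21); WM=17
i=18 t=28 v=7: → [28,35); WM=17
i=19 t=25 v=4: → [21,28); WM=27; [14,21) fires=8
i=20 t=28 v=4: → [28,35); WM=27
i=21 t=21 v=1: DROP (t<27-2); WM=27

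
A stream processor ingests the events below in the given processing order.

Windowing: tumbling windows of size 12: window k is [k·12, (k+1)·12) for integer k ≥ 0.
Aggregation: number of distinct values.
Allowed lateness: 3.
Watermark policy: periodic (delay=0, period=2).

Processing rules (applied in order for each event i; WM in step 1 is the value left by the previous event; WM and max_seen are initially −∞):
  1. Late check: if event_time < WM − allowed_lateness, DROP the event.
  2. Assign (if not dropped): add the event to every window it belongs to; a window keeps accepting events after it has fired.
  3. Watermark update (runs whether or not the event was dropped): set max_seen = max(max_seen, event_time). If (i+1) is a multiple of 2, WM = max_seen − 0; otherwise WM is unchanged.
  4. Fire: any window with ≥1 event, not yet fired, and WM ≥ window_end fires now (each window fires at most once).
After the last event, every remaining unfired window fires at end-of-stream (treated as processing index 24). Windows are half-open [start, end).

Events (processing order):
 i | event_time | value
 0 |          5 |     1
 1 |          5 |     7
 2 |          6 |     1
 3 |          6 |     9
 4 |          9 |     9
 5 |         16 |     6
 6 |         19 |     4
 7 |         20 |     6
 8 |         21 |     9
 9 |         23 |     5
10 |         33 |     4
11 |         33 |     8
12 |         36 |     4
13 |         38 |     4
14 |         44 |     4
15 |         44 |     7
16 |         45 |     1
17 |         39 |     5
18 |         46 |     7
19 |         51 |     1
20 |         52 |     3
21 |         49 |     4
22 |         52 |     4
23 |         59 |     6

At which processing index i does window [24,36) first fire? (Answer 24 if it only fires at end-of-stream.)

i=0 t=5 v=1: → [0,12); WM=−∞
i=1 t=5 v=7: → [0,12); WM=5
i=2 t=6 v=1: → [0,12); WM=5
i=3 t=6 v=9: → [0,12); WM=6
i=4 t=9 v=9: → [0,12); WM=6
i=5 t=16 v=6: → [12,24); WM=16; [0,12) fires=3
i=6 t=19 v=4: → [12,24); WM=16
i=7 t=20 v=6: → [12,24); WM=20
i=8 t=21 v=9: → [12,24); WM=20
i=9 t=23 v=5: → [12,24); WM=23
i=10 t=33 v=4: → [24,36); WM=23
i=11 t=33 v=8: → [24,36); WM=33; [12,24) fires=4
i=12 t=36 v=4: → [36,48); WM=33
i=13 t=38 v=4: → [36,48); WM=38; [24,36) fires=2
i=14 t=44 v=4: → [36,48); WM=38
i=15 t=44 v=7: → [36,48); WM=44
i=16 t=45 v=1: → [36,48); WM=44
i=17 t=39 v=5: DROP (t<44-3); WM=45
i=18 t=46 v=7: → [36,48); WM=45
i=19 t=51 v=1: → [48,60); WM=51; [36,48) fires=3
i=20 t=52 v=3: → [48,60); WM=51
i=21 t=49 v=4: → [48,60); WM=52
i=22 t=52 v=4: → [48,60); WM=52
i=23 t=59 v=6: → [48,60); WM=59

13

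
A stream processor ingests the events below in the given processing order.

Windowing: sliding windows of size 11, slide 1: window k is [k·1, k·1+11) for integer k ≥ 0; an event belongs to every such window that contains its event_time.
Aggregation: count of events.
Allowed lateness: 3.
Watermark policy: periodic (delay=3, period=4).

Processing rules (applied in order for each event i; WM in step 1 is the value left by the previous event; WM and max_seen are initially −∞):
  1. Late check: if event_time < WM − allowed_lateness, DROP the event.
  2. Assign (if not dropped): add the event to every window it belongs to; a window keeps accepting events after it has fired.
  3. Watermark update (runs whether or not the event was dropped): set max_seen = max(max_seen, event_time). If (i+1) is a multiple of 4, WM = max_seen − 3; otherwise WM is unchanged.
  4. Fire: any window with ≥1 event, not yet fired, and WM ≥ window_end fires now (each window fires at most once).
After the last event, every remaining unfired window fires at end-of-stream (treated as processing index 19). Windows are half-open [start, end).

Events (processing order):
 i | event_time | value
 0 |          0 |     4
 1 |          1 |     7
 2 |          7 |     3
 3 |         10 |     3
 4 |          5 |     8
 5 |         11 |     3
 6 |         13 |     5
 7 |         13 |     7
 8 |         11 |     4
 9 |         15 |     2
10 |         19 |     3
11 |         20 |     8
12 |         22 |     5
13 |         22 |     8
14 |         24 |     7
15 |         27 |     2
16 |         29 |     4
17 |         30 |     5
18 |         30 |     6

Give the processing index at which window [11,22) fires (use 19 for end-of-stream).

i=0 t=0 v=4: → [0,11); WM=−∞
i=1 t=1 v=7: → [1,12),[0,11); WM=−∞
i=2 t=7 v=3: → [7,18),[6,17),[5,16),[4,15),[3,14),[2,13),[1,12),[0,11); WM=−∞
i=3 t=10 v=3: → [10,21),[9,20),[8,19),[7,18),[6,17),[5,16),[4,15),[3,14),[2,13),[1,12),[0,11); WM=7
i=4 t=5 v=8: → [5,16),[4,15),[3,14),[2,13),[1,12),[0,11); WM=7
i=5 t=11 v=3: → [11,22),[10,21),[9,20),[8,19),[7,18),[6,17),[5,16),[4,15),[3,14),[2,13),[1,12); WM=7
i=6 t=13 v=5: → [13,24),[12,23),[11,22),[10,21),[9,20),[8,19),[7,18),[6,17),[5,16),[4,15),[3,14); WM=7
i=7 t=13 v=7: → [13,24),[12,23),[11,22),[10,21),[9,20),[8,19),[7,18),[6,17),[5,16),[4,15),[3,14); WM=10
i=8 t=11 v=4: → [11,22),[10,21),[9,20),[8,19),[7,18),[6,17),[5,16),[4,15),[3,14),[2,13),[1,12); WM=10
i=9 t=15 v=2: → [15,26),[14,25),[13,24),[12,23),[11,22),[10,21),[9,20),[8,19),[7,18),[6,17),[5,16); WM=10
i=10 t=19 v=3: → [19,30),[18,29),[17,28),[16,27),[15,26),[14,25),[13,24),[12,23),[11,22),[10,21),[9,20); WM=10
i=11 t=20 v=8: → [20,31),[19,30),[18,29),[17,28),[16,27),[15,26),[14,25),[13,24),[12,23),[11,22),[10,21); WM=17; [0,11) fires=5 [1,12) fires=6 [2,13) fires=5 [3,14) fires=7 [4,15) fires=7 [5,16) fires=8 [6,17) fires=7
i=12 t=22 v=5: → [22,33),[21,32),[20,31),[19,30),[18,29),[17,28),[16,27),[15,26),[14,25),[13,24),[12,23); WM=17
i=13 t=22 v=8: → [22,33),[21,32),[20,31),[19,30),[18,29),[17,28),[16,27),[15,26),[14,25),[13,24),[12,23); WM=17
i=14 t=24 v=7: → [24,35),[23,34),[22,33),[21,32),[20,31),[19,30),[18,29),[17,28),[16,27),[15,26),[14,25); WM=17
i=15 t=27 v=2: → [27,38),[26,37),[25,36),[24,35),[23,34),[22,33),[21,32),[20,31),[19,30),[18,29),[17,28); WM=24; [7,18) fires=7 [8,19) fires=6 [9,20) fires=7 [10,21) fires=8 [11,22) fires=7 [12,23) fires=7 [13,24) fires=7
i=16 t=29 v=4: → [29,40),[28,39),[27,38),[26,37),[25,36),[24,35),[23,34),[22,33),[21,32),[20,31),[19,30); WM=24
i=17 t=30 v=5: → [30,41),[29,40),[28,39),[27,38),[26,37),[25,36),[24,35),[23,34),[22,33),[21,32),[20,31); WM=24
i=18 t=30 v=6: → [30,41),[29,40),[28,39),[27,38),[26,37),[25,36),[24,35),[23,34),[22,33),[21,32),[20,31); WM=24

15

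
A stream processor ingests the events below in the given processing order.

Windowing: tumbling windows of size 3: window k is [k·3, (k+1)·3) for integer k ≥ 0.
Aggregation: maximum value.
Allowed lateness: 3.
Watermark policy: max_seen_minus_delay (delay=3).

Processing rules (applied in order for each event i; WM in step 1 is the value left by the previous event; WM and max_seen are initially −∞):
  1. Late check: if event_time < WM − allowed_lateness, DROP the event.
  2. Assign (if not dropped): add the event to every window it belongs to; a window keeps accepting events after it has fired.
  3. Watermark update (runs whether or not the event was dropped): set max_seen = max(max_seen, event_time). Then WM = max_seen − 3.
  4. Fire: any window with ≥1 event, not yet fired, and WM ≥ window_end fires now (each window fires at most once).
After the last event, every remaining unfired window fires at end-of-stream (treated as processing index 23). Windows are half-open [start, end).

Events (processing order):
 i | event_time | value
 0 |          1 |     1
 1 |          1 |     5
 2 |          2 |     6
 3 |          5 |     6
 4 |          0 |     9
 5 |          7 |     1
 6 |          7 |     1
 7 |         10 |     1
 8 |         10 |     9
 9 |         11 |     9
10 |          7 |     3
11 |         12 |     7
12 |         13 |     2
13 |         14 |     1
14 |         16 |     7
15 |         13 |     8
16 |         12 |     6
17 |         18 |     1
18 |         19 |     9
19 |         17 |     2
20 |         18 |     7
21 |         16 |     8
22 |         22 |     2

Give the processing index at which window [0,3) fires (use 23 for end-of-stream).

i=0 t=1 v=1: → [0,3); WM=-2
i=1 t=1 v=5: → [0,3); WM=-2
i=2 t=2 v=6: → [0,3); WM=-1
i=3 t=5 v=6: → [3,6); WM=2
i=4 t=0 v=9: → [0,3); WM=2
i=5 t=7 v=1: → [6,9); WM=4; [0,3) fires=9
i=6 t=7 v=1: → [6,9); WM=4
i=7 t=10 v=1: → [9,12); WM=7; [3,6) fires=6
i=8 t=10 v=9: → [9,12); WM=7
i=9 t=11 v=9: → [9,12); WM=8
i=10 t=7 v=3: → [6,9); WM=8
i=11 t=12 v=7: → [12,15); WM=9; [6,9) fires=3
i=12 t=13 v=2: → [12,15); WM=10
i=13 t=14 v=1: → [12,15); WM=11
i=14 t=16 v=7: → [15,18); WM=13; [9,12) fires=9
i=15 t=13 v=8: → [12,15); WM=13
i=16 t=12 v=6: → [12,15); WM=13
i=17 t=18 v=1: → [18,21); WM=15; [12,15) fires=8
i=18 t=19 v=9: → [18,21); WM=16
i=19 t=17 v=2: → [15,18); WM=16
i=20 t=18 v=7: → [18,21); WM=16
i=21 t=16 v=8: → [15,18); WM=16
i=22 t=22 v=2: → [21,24); WM=19; [15,18) fires=8

5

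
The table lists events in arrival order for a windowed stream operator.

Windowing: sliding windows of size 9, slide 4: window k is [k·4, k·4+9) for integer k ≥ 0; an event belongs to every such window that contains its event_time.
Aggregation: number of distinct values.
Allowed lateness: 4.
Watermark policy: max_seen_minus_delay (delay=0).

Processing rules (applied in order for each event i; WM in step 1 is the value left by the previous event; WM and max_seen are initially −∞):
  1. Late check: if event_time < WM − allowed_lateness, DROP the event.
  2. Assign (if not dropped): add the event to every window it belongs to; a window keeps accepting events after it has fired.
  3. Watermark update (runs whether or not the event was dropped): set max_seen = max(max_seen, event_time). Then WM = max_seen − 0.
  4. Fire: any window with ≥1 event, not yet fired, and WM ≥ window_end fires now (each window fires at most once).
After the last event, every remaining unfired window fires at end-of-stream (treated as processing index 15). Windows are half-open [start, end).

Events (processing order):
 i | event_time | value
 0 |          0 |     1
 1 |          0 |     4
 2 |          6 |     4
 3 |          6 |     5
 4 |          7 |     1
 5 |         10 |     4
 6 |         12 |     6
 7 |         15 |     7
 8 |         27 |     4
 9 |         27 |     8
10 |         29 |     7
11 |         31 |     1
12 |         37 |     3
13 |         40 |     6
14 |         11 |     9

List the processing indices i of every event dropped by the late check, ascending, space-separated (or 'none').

i=0 t=0 v=1: → [0,9); WM=0
i=1 t=0 v=4: → [0,9); WM=0
i=2 t=6 v=4: → [4,13),[0,9); WM=6
i=3 t=6 v=5: → [4,13),[0,9); WM=6
i=4 t=7 v=1: → [4,13),[0,9); WM=7
i=5 t=10 v=4: → [8,17),[4,13); WM=10; [0,9) fires=3
i=6 t=12 v=6: → [12,21),[8,17),[4,13); WM=12
i=7 t=15 v=7: → [12,21),[8,17); WM=15; [4,13) fires=4
i=8 t=27 v=4: → [24,33),[20,29); WM=27; [8,17) fires=3 [12,21) fires=2
i=9 t=27 v=8: → [24,33),[20,29); WM=27
i=10 t=29 v=7: → [28,37),[24,33); WM=29; [20,29) fires=2
i=11 t=31 v=1: → [28,37),[24,33); WM=31
i=12 t=37 v=3: → [36,45),[32,41); WM=37; [24,33) fires=4 [28,37) fires=2
i=13 t=40 v=6: → [40,49),[36,45),[32,41); WM=40
i=14 t=11 v=9: DROP (t<40-4); WM=40

14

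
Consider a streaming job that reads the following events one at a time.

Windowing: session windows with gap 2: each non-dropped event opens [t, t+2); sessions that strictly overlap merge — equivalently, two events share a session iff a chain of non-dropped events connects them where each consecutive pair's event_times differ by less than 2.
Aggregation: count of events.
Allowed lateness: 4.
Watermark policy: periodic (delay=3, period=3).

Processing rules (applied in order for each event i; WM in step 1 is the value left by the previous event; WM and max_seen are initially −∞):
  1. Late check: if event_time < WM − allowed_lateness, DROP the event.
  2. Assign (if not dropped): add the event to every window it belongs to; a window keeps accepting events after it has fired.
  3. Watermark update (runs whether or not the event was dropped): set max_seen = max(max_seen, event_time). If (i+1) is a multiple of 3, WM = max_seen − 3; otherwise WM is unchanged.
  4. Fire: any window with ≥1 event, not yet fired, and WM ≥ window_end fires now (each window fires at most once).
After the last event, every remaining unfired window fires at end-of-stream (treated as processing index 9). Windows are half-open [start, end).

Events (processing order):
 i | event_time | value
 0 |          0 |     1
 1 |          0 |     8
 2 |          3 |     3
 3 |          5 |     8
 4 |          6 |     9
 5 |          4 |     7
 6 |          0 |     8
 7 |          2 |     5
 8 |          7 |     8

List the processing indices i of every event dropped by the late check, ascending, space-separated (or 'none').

none

i=0 t=0 v=1: → [0,2); WM=−∞
i=1 t=0 v=8: → [0,2); WM=−∞
i=2 t=3 v=3: → [3,5); WM=0
i=3 t=5 v=8: → [5,7); WM=0
i=4 t=6 v=9: → [5,8); WM=0
i=5 t=4 v=7: → [3,8); WM=3
i=6 t=0 v=8: → [0,2); WM=3
i=7 t=2 v=5: → [2,8); WM=3
i=8 t=7 v=8: → [2,9); WM=4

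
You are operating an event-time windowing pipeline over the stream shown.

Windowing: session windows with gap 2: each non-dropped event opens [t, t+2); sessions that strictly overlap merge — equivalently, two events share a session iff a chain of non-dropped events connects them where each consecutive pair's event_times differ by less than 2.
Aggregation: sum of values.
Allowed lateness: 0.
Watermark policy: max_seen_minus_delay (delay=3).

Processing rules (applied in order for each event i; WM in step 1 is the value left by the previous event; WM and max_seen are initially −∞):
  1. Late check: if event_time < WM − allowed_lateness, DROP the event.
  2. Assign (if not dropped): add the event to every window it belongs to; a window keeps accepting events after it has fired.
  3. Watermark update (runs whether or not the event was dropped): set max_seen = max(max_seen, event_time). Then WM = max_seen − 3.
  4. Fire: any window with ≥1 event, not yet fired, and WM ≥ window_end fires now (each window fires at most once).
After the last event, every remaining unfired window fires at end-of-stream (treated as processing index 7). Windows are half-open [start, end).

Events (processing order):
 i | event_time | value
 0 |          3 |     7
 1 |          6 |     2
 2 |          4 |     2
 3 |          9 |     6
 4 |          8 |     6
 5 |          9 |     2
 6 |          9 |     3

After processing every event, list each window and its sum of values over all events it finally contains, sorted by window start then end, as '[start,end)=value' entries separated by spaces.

i=0 t=3 v=7: → [3,5); WM=0
i=1 t=6 v=2: → [6,8); WM=3
i=2 t=4 v=2: → [3,6); WM=3
i=3 t=9 v=6: → [9,11); WM=6
i=4 t=8 v=6: → [8,11); WM=6
i=5 t=9 v=2: → [8,11); WM=6
i=6 t=9 v=3: → [8,11); WM=6

[3,6)=9 [6,8)=2 [8,11)=17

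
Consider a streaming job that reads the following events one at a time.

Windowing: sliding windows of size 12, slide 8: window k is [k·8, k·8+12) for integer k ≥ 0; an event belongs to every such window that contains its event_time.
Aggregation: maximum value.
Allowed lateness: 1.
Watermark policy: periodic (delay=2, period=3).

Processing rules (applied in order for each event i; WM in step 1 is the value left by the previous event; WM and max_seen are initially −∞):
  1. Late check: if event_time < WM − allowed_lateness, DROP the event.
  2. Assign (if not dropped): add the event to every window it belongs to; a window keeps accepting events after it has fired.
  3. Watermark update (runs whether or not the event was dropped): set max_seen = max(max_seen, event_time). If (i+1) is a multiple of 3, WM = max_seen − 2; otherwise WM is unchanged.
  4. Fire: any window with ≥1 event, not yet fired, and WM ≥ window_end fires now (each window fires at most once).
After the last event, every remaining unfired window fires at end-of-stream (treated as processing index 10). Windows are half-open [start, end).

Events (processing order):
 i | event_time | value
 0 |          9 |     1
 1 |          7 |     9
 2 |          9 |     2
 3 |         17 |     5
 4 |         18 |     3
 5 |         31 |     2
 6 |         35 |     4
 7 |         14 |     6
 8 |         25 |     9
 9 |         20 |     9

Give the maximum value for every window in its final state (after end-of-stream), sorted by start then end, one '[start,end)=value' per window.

i=0 t=9 v=1: → [8,20),[0,12); WM=−∞
i=1 t=7 v=9: → [0,12); WM=−∞
i=2 t=9 v=2: → [8,20),[0,12); WM=7
i=3 t=17 v=5: → [16,28),[8,20); WM=7
i=4 t=18 v=3: → [16,28),[8,20); WM=7
i=5 t=31 v=2: → [24,36); WM=29; [0,12) fires=9 [8,20) fires=5 [16,28) fires=5
i=6 t=35 v=4: → [32,44),[24,36); WM=29
i=7 t=14 v=6: DROP (t<29-1); WM=29
i=8 t=25 v=9: DROP (t<29-1); WM=33
i=9 t=20 v=9: DROP (t<33-1); WM=33

[0,12)=9 [8,20)=5 [16,28)=5 [24,36)=4 [32,44)=4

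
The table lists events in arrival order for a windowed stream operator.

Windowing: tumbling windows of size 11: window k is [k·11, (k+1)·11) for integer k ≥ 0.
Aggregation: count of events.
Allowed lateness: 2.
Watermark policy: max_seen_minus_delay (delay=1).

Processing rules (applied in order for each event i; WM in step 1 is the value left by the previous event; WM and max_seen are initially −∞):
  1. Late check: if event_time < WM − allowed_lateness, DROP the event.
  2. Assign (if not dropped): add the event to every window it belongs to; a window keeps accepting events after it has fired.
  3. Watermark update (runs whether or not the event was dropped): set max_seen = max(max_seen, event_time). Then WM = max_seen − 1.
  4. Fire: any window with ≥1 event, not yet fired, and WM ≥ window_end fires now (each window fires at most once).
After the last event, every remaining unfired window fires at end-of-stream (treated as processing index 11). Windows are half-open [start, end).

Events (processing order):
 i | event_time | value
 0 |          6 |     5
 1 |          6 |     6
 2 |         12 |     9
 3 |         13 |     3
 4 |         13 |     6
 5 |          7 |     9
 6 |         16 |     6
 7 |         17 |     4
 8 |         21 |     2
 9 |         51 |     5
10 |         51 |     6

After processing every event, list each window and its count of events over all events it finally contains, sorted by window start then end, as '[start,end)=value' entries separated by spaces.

[0,11)=2 [11,22)=6 [44,55)=2

i=0 t=6 v=5: → [0,11); WM=5
i=1 t=6 v=6: → [0,11); WM=5
i=2 t=12 v=9: → [11,22); WM=11; [0,11) fires=2
i=3 t=13 v=3: → [11,22); WM=12
i=4 t=13 v=6: → [11,22); WM=12
i=5 t=7 v=9: DROP (t<12-2); WM=12
i=6 t=16 v=6: → [11,22); WM=15
i=7 t=17 v=4: → [11,22); WM=16
i=8 t=21 v=2: → [11,22); WM=20
i=9 t=51 v=5: → [44,55); WM=50; [11,22) fires=6
i=10 t=51 v=6: → [44,55); WM=50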